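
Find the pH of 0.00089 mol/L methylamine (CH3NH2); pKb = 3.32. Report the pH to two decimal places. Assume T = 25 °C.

pH = 10.66

CH3NH2 + H2O ⇌ CH3NH3+ + OH-
Kb = 10^(−3.32) = 4.79 × 10^-4
From the ICE table, Kb = x²/(0.00089 − x) = 4.79 × 10^-4.
Here C₀/Kb ≈ 1.86, so the small-x approximation fails. Use the quadratic:
x = [−0.000479 + √(0.000479² + 1.71e-06)]/2 = 4.56 × 10^-4 M
pOH = −log(4.56 × 10^-4) = 3.34; pH = 14.00 − 3.34 = 10.66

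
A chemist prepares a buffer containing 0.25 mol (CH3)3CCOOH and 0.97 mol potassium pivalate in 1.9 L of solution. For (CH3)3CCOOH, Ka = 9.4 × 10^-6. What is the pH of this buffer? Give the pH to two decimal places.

pKa = −log(9.4 × 10^-6) = 5.027
Henderson–Hasselbalch: pH = pKa + log([(CH3)3CCOO-]/[(CH3)3CCOOH]) = 5.027 + log(0.97/0.25)
pH = 5.027 + (+0.589) = 5.62

pH = 5.62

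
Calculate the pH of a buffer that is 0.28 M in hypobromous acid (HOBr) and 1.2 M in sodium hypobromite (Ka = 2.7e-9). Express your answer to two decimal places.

pKa = −log(2.7 × 10^-9) = 8.569
Using pH = pKa + log([base]/[acid]) with [base]/[acid] = 1.2/0.28:
pH = 8.569 + (+0.632) = 9.20

pH = 9.20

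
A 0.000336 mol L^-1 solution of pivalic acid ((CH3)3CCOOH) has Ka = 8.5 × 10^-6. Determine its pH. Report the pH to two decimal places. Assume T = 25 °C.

(CH3)3CCOOH ⇌ (CH3)3CCOO- + H+
From the ICE table, Ka = [H+]²/(0.000336 − [H+]) = 8.5 × 10^-6.
The 5% rule fails; solving [H+]² + Ka·[H+] − Ka·C₀ = 0 exactly:
[H+] = [−8.5e-06 + √(8.5e-06² + 1.14e-08)]/2 = 4.94 × 10^-5 M
pH = −log(4.94 × 10^-5) = 4.31

pH = 4.31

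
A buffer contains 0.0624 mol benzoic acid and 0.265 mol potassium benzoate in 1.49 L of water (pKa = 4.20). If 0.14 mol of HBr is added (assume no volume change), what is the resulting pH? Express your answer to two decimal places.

pH = 3.99

After neutralization: n(C6H5COOH) = 0.202 mol, n(C6H5COO-) = 0.125 mol.
pH = pKa + log([A⁻]/[HA]) = 4.20 + log(0.125/0.202) = 4.20 -0.208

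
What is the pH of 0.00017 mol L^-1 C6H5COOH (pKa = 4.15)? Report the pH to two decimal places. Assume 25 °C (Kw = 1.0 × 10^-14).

C6H5COOH ⇌ C6H5COO- + H+
Ka = 10^(−4.15) = 7.08 × 10^-5
Let x = [H+] at equilibrium. Ka = x²/(0.00017 − x).
x is not negligible relative to C₀; solve x² + 7.08e-05·x − 1.2e-08 = 0.
x = [−7.08e-05 + √(7.08e-05² + 4.81e-08)]/2 = 7.99 × 10^-5 M
pH = −log[H+] = −log(7.99 × 10^-5) = 4.10

pH = 4.10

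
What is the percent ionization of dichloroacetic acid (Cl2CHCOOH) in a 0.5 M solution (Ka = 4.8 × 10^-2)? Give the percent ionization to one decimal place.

26.6%

Cl2CHCOOH ⇌ Cl2CHCOO- + H+; let x = [H+] at equilibrium.
Ka = x²/(C₀ − x); solving the quadratic gives x = 1.33 × 10^-1 M.
Fraction ionized = 1.33 × 10^-1 / 0.5 = 0.2660 → 26.6%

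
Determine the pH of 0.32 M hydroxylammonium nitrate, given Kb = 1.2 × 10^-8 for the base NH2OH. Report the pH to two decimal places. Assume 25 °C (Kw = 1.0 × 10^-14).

NH3OH+ is the conjugate acid of the weak base NH2OH.
Ka = Kw/Kb = 1.0×10^-14 / 1.2 × 10^-8 = 8.33 × 10^-7
Ka = [H+]²/(0.32 − [H+]) = 8.33 × 10^-7
Since Ka ≪ C₀, [H+] ≈ √(Ka·C₀) = 5.16 × 10^-4 M.
Check: 0.16% ionized — well under 5%, approximation valid.
pH = −log[H+] = −log(5.16 × 10^-4) = 3.29

pH = 3.29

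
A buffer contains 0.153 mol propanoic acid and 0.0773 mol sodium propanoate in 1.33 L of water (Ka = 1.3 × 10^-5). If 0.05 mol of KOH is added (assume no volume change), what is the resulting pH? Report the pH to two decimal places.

pH = 4.98

After neutralization: n(CH3CH2COOH) = 0.103 mol, n(CH3CH2COO-) = 0.127 mol.
pKa = −log(1.3 × 10^-5) = 4.886
pH = pKa + log(n_CH3CH2COO-/n_CH3CH2COOH) = 4.886 + log(0.127/0.103) = 4.886 + (+0.091)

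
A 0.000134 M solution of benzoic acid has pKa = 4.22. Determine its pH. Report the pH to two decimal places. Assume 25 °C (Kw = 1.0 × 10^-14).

pH = 4.19

C6H5COOH ⇌ C6H5COO- + H+
Ka = 10^(−4.22) = 6.03 × 10^-5
Let x = [H+] at equilibrium. Ka = x²/(0.000134 − x).
The 5% rule fails; solving x² + Ka·x − Ka·C₀ = 0 exactly:
x = (−Ka + √(Ka² + 4·Ka·C₀))/2 = 6.47 × 10^-5 M
pH = −log[H+] = −log(6.47 × 10^-5) = 4.19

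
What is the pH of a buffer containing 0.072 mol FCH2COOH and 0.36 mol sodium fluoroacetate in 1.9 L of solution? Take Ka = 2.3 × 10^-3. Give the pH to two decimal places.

pKa = −log(2.3 × 10^-3) = 2.638
pH = pKa + log([A⁻]/[HA]) = 2.638 + log(0.36/0.072)
pH = 2.638 + (+0.699) = 3.34

pH = 3.34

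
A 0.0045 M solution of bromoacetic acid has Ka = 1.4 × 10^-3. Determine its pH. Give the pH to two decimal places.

pH = 2.72

BrCH2COOH ⇌ BrCH2COO- + H+
Ka = [H+]²/(0.0045 − [H+]) = 1.4 × 10^-3
The 5% rule fails; solving [H+]² + Ka·[H+] − Ka·C₀ = 0 exactly:
[H+] = (−Ka + √(Ka² + 4·Ka·C₀))/2 = 1.91 × 10^-3 M
pH = −log(1.91 × 10^-3) = 2.72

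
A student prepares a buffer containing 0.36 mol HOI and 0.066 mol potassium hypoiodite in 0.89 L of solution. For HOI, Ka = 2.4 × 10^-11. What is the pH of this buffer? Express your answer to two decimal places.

pKa = −log(2.4 × 10^-11) = 10.620
pH = pKa + log([A⁻]/[HA]) = 10.620 + log(0.066/0.36)
pH = 10.620 + (-0.737) = 9.88

pH = 9.88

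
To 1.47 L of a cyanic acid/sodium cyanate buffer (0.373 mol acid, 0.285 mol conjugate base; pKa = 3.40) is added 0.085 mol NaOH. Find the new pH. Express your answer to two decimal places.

pH = 3.51

After neutralization: n(HOCN) = 0.288 mol, n(OCN-) = 0.37 mol.
Henderson–Hasselbalch with mole ratio 0.37/0.288: pH = 3.40 + (+0.109)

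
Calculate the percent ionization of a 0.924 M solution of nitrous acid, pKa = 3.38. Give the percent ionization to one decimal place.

HNO2 ⇌ NO2- + H+; let x = [H+] at equilibrium.
Ka = 10^(−3.38) = 4.17 × 10^-4
x ≈ √(Ka·C₀) = √(4.17 × 10^-4 × 0.924) = 1.96 × 10^-2 M
% ionization = x/C₀ × 100% = 1.96 × 10^-2/0.924 × 100% = 2.1%

2.1%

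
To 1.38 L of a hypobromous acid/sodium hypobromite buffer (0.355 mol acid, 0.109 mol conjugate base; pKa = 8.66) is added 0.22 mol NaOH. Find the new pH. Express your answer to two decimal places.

After neutralization: n(HOBr) = 0.135 mol, n(OBr-) = 0.329 mol.
pH = pKa + log([A⁻]/[HA]) = 8.66 + log(0.329/0.135) = 8.66 +0.387

pH = 9.05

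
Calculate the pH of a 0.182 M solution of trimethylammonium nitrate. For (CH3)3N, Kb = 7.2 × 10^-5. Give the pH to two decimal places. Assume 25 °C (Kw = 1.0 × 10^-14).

pH = 5.30

(CH3)3NH+ is the conjugate acid of the weak base (CH3)3N.
Ka = Kw/Kb = 1.0×10^-14 / 7.2 × 10^-5 = 1.39 × 10^-10
From the ICE table, Ka = [H+]²/(0.182 − [H+]) = 1.39 × 10^-10.
Assume [H+] ≪ 0.182: [H+] ≈ √(1.39 × 10^-10 × 0.182) = 5.03 × 10^-6 M
Check: 0.0028% ionized — well under 5%, approximation valid.
pH = −log[H+] = −log(5.03 × 10^-6) = 5.30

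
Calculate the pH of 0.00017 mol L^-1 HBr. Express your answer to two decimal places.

HBr is a strong acid and dissociates completely, so [H+] = 0.00017 M.
pH = -log(0.00017) = 3.77

pH = 3.77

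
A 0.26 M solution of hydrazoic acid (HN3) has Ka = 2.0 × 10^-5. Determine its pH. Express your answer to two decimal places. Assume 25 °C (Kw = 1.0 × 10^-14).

HN3 ⇌ N3- + H+
From the ICE table, Ka = [H+]²/(0.26 − [H+]) = 2.0 × 10^-5.
Assume [H+] ≪ 0.26: [H+] ≈ √(2.0 × 10^-5 × 0.26) = 2.28 × 10^-3 M
Check: 0.88% ionized — well under 5%, approximation valid.
pH = −log[H+] = −log(2.28 × 10^-3) = 2.64

pH = 2.64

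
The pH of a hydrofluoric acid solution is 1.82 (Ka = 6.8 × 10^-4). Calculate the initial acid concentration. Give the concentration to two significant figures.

[H+] = 10^(-1.82) = 1.51 × 10^-2 M = x
Ka = x²/(C₀ − x) ⇒ C₀ = x + x²/Ka
C₀ = 1.51 × 10^-2 + (1.51 × 10^-2)²/(6.8 × 10^-4) = 3.50 × 10^-1 M

C₀ = 3.5 × 10^-1 M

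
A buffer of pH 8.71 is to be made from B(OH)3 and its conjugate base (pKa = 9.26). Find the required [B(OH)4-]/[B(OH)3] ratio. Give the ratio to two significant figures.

ratio = 0.28

pH = pKa + log(r) ⇒ log(r) = 8.71 − 9.26 = -0.55
r = [B(OH)4-]/[B(OH)3] = 10^(-0.55) = 0.282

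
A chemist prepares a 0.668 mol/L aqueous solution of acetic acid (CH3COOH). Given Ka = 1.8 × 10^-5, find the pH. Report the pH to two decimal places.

CH3COOH ⇌ CH3COO- + H+
Ka = [H+]²/(0.668 − [H+]) = 1.8 × 10^-5
Assume [H+] ≪ 0.668: [H+] ≈ √(1.8 × 10^-5 × 0.668) = 3.47 × 10^-3 M
pH = −log[H+] = −log(3.47 × 10^-3) = 2.46

pH = 2.46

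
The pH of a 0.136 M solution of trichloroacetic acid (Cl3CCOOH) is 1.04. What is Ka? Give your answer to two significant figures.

[H+] = 10^(-1.04) = 9.12 × 10^-2 M
At equilibrium [HA] = 0.136 − 9.12 × 10^-2 = 4.48 × 10^-2 M
Ka = [H+][A-]/[HA] = (9.12 × 10^-2)² / 4.48 × 10^-2 = 1.9 × 10^-1

Ka = 1.9 × 10^-1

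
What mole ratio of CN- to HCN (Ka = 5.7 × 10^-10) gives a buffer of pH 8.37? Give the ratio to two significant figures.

pKa = -log(5.7 × 10^-10) = 9.244
pH = pKa + log(r) ⇒ log(r) = 8.37 − 9.244 = -0.874
r = [CN-]/[HCN] = 10^(-0.874) = 0.134

ratio = 0.13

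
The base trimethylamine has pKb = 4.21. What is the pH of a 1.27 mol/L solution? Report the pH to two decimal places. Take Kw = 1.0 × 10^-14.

pH = 11.95

(CH3)3N + H2O ⇌ (CH3)3NH+ + OH-
Kb = 10^(−4.21) = 6.17 × 10^-5
From the ICE table, Kb = [OH-]²/(1.27 − [OH-]) = 6.17 × 10^-5.
Since Kb ≪ C₀, [OH-] ≈ √(Kb·C₀) = 8.85 × 10^-3 M.
pOH = 2.05, so pH = 14.00 − pOH = 11.95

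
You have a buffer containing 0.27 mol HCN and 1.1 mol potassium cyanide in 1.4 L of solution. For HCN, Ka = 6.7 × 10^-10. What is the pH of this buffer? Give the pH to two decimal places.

pH = 9.78

pKa = −log(6.7 × 10^-10) = 9.174
Henderson–Hasselbalch: pH = pKa + log([CN-]/[HCN]) = 9.174 + log(1.1/0.27)
pH = 9.174 + (+0.610) = 9.78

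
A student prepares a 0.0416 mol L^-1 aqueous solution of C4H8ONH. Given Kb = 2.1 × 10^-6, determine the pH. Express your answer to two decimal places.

C4H8ONH + H2O ⇌ C4H8ONH2+ + OH-
Let x = [OH-] at equilibrium. Kb = x²/(0.0416 − x).
Assume x ≪ 0.0416: x ≈ √(2.1 × 10^-6 × 0.0416) = 2.96 × 10^-4 M
pOH = 3.53, so pH = 14.00 − pOH = 10.47

pH = 10.47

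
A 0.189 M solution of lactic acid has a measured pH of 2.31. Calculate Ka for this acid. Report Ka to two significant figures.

[H+] = 10^(-2.31) = 4.90 × 10^-3 M
At equilibrium [HA] = 0.189 − 4.90 × 10^-3 = 1.84 × 10^-1 M
Ka = [H+][A-]/[HA] = (4.90 × 10^-3)² / 1.84 × 10^-1 = 1.3 × 10^-4

Ka = 1.3 × 10^-4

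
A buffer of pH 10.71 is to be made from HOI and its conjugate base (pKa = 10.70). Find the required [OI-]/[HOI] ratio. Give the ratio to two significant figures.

ratio = 1.0

pH = pKa + log(r) ⇒ log(r) = 10.71 − 10.70 = +0.01
r = [OI-]/[HOI] = 10^(+0.01) = 1.02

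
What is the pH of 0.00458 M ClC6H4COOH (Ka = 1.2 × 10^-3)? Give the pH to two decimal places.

pH = 2.74

ClC6H4COOH ⇌ ClC6H4COO- + H+
From the ICE table, Ka = [H+]²/(0.00458 − [H+]) = 1.2 × 10^-3.
The 5% rule fails; solving [H+]² + Ka·[H+] − Ka·C₀ = 0 exactly:
[H+] = [−0.0012 + √(0.0012² + 2.2e-05)]/2 = 1.82 × 10^-3 M
pH = −log[H+] = −log(1.82 × 10^-3) = 2.74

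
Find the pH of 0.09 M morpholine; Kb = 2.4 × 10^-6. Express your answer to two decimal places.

C4H8ONH + H2O ⇌ C4H8ONH2+ + OH-
From the ICE table, Kb = x²/(0.09 − x) = 2.4 × 10^-6.
Assume x ≪ 0.09: x ≈ √(2.4 × 10^-6 × 0.09) = 4.65 × 10^-4 M
(x/C₀ = 0.52% < 5%, so the approximation holds.)
pOH = 3.33, so pH = 14.00 − pOH = 10.67

pH = 10.67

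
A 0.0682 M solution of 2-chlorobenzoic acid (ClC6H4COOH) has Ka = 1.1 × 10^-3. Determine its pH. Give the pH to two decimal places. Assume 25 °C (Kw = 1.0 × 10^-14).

pH = 2.09

ClC6H4COOH ⇌ ClC6H4COO- + H+
Let x = [H+] at equilibrium. Ka = x²/(0.0682 − x).
Here C₀/Ka ≈ 62, so the small-x approximation fails. Use the quadratic:
x = [−0.0011 + √(0.0011² + 0.0003)]/2 = 8.13 × 10^-3 M
pH = −log[H+] = −log(8.13 × 10^-3) = 2.09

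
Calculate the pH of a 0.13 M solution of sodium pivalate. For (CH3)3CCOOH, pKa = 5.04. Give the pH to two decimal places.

pH = 9.08

(CH3)3CCOO- is the conjugate base of the weak acid (CH3)3CCOOH.
Ka = 10^(−5.04) = 9.12 × 10^-6
Kb = Kw/Ka = 1.0×10^-14 / 9.12 × 10^-6 = 1.10 × 10^-9
Kb = x²/(0.13 − x) = 1.10 × 10^-9
Assume x ≪ 0.13: x ≈ √(1.10 × 10^-9 × 0.13) = 1.20 × 10^-5 M
pOH = 4.92, so pH = 14.00 − pOH = 9.08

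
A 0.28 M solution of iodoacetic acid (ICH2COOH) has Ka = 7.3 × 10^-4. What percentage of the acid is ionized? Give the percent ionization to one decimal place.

ICH2COOH ⇌ ICH2COO- + H+; let x = [H+] at equilibrium.
Ka = x²/(C₀ − x); solving the quadratic gives x = 1.39 × 10^-2 M.
% ionization = x/C₀ × 100% = 1.39 × 10^-2/0.28 × 100% = 5.0%

5.0%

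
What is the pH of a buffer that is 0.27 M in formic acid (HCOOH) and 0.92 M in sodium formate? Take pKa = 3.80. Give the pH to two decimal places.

pH = 4.33

Henderson–Hasselbalch: pH = pKa + log([HCOO-]/[HCOOH]) = 3.80 + log(0.92/0.27)
pH = 3.80 + (+0.532) = 4.33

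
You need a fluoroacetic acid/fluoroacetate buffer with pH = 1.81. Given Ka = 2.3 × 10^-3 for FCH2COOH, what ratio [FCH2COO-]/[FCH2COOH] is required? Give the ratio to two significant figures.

pKa = -log(2.3 × 10^-3) = 2.638
pH = pKa + log(r) ⇒ log(r) = 1.81 − 2.638 = -0.828
r = [FCH2COO-]/[FCH2COOH] = 10^(-0.828) = 0.149

ratio = 0.15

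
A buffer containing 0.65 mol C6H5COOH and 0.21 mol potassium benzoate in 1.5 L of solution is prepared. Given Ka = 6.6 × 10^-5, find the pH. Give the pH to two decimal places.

pKa = −log(6.6 × 10^-5) = 4.180
Using pH = pKa + log([base]/[acid]) with [base]/[acid] = 0.21/0.65:
pH = 4.180 + (-0.491) = 3.69

pH = 3.69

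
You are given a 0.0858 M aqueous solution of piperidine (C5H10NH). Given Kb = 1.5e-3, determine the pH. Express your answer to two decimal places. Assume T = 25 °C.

pH = 12.03

C5H10NH + H2O ⇌ C5H10NH2+ + OH-
Let x = [OH-] at equilibrium. Kb = x²/(0.0858 − x).
x is not negligible relative to C₀; solve x² + 0.0015·x − 0.000129 = 0.
x = (−Kb + √(Kb² + 4·Kb·C₀))/2 = 1.06 × 10^-2 M
pOH = −log(1.06 × 10^-2) = 1.97; pH = 14.00 − 1.97 = 12.03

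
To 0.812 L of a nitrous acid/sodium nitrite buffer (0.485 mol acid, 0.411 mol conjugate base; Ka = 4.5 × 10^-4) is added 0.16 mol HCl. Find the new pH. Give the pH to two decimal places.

pH = 2.94

Added H+ converts NO2- to HNO2: HNO2 → 0.645 mol, NO2- → 0.251 mol.
pKa = −log(4.5 × 10^-4) = 3.347
pH = pKa + log([A⁻]/[HA]) = 3.347 + log(0.251/0.645) = 3.347 -0.410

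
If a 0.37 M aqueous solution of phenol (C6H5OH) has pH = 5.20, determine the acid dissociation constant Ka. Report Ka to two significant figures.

Ka = 1.1 × 10^-10

[H+] = 10^(-5.20) = 6.31 × 10^-6 M
At equilibrium [HA] = 0.37 − 6.31 × 10^-6 = 3.70 × 10^-1 M
Ka = [H+][A-]/[HA] = (6.31 × 10^-6)² / 3.70 × 10^-1 = 1.1 × 10^-10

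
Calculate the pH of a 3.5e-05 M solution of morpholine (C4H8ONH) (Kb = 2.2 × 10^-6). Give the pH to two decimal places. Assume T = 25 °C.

pH = 8.89

C4H8ONH + H2O ⇌ C4H8ONH2+ + OH-
Kb = x²/(3.5e-05 − x) = 2.2 × 10^-6
Here C₀/Kb ≈ 15.9, so the small-x approximation fails. Use the quadratic:
x = [−2.2e-06 + √(2.2e-06² + 3.08e-10)]/2 = 7.74 × 10^-6 M
pOH = −log(7.74 × 10^-6) = 5.11; pH = 14.00 − 5.11 = 8.89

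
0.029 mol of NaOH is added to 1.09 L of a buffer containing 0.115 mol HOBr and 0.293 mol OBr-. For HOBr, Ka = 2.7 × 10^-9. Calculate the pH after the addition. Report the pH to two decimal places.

pH = 9.14

After neutralization: n(HOBr) = 0.086 mol, n(OBr-) = 0.322 mol.
pKa = −log(2.7 × 10^-9) = 8.569
pH = pKa + log(n_OBr-/n_HOBr) = 8.569 + log(0.322/0.086) = 8.569 + (+0.573)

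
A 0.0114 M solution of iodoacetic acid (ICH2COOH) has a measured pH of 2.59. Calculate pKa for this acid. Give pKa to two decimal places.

[H+] = 10^(-2.59) = 2.57 × 10^-3 M
At equilibrium [HA] = 0.0114 − 2.57 × 10^-3 = 8.83 × 10^-3 M
Ka = [H+][A-]/[HA] = (2.57 × 10^-3)² / 8.83 × 10^-3 = 7.48 × 10^-4
pKa = -log(7.48 × 10^-4) = 3.13

pKa = 3.13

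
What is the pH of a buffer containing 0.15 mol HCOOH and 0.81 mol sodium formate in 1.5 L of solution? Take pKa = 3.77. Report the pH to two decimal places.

pH = 4.50

Using pH = pKa + log([base]/[acid]) with [base]/[acid] = 0.81/0.15:
pH = 3.77 + (+0.732) = 4.50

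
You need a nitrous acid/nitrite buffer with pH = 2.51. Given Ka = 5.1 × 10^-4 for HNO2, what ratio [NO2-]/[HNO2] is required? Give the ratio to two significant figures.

ratio = 0.17

pKa = -log(5.1 × 10^-4) = 3.292
pH = pKa + log(r) ⇒ log(r) = 2.51 − 3.292 = -0.782
r = [NO2-]/[HNO2] = 10^(-0.782) = 0.165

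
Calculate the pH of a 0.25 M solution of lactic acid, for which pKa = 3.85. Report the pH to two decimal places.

CH3CH(OH)COOH ⇌ CH3CH(OH)COO- + H+
Ka = 10^(−3.85) = 1.41 × 10^-4
From the ICE table, Ka = [H+]²/(0.25 − [H+]) = 1.41 × 10^-4.
Assume [H+] ≪ 0.25: [H+] ≈ √(1.41 × 10^-4 × 0.25) = 5.94 × 10^-3 M
pH = −log(5.94 × 10^-3) = 2.23

pH = 2.23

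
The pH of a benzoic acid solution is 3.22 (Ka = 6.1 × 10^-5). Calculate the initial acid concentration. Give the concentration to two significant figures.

[H+] = 10^(-3.22) = 6.03 × 10^-4 M = x
Ka = x²/(C₀ − x) ⇒ C₀ = x + x²/Ka
C₀ = 6.03 × 10^-4 + (6.03 × 10^-4)²/(6.1 × 10^-5) = 6.56 × 10^-3 M

C₀ = 6.6 × 10^-3 M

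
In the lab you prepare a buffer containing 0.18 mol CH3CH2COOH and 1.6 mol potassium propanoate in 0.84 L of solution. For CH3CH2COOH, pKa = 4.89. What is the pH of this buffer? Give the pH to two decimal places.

pH = 5.84

pH = pKa + log([A⁻]/[HA]) = 4.89 + log(1.6/0.18)
pH = 4.89 + (+0.949) = 5.84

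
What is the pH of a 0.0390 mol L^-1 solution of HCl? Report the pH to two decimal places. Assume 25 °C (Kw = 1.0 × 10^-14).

pH = 1.41

HCl is a strong acid and dissociates completely, so [H+] = 0.0390 M.
pH = -log(0.039) = 1.41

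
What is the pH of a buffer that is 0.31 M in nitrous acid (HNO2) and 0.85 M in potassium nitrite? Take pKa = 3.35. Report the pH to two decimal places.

pH = pKa + log([A⁻]/[HA]) = 3.35 + log(0.85/0.31)
pH = 3.35 + (+0.438) = 3.79

pH = 3.79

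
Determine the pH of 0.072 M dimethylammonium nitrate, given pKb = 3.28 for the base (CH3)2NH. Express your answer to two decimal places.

(CH3)2NH2+ is the conjugate acid of the weak base (CH3)2NH.
Kb = 10^(−3.28) = 5.25 × 10^-4
Ka = Kw/Kb = 1.0×10^-14 / 5.25 × 10^-4 = 1.90 × 10^-11
From the ICE table, Ka = [H+]²/(0.072 − [H+]) = 1.90 × 10^-11.
Since Ka ≪ C₀, [H+] ≈ √(Ka·C₀) = 1.17 × 10^-6 M.
Check: 0.0016% ionized — well under 5%, approximation valid.
pH = −log(1.17 × 10^-6) = 5.93

pH = 5.93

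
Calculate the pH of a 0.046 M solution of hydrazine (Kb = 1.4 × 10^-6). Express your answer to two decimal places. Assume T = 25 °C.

N2H4 + H2O ⇌ N2H5+ + OH-
From the ICE table, Kb = x²/(0.046 − x) = 1.4 × 10^-6.
Since Kb ≪ C₀, x ≈ √(Kb·C₀) = 2.54 × 10^-4 M.
pOH = −log(2.54 × 10^-4) = 3.60; pH = 14.00 − 3.60 = 10.40

pH = 10.40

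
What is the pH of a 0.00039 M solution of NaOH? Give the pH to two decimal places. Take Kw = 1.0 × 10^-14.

NaOH is a strong base; [OH-] = 0.00039 M.
pOH = -log(0.00039) = 3.41
pH = 14.00 - 3.41 = 10.59

pH = 10.59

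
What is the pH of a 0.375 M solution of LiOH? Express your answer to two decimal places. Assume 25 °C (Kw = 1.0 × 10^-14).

pH = 13.57

LiOH is a strong base; [OH-] = 0.375 M.
pOH = -log(0.375) = 0.43
pH = 14.00 - 0.43 = 13.57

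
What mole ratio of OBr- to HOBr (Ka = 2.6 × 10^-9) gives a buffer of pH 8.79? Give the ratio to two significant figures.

pKa = -log(2.6 × 10^-9) = 8.585
pH = pKa + log(r) ⇒ log(r) = 8.79 − 8.585 = +0.205
r = [OBr-]/[HOBr] = 10^(+0.205) = 1.6

ratio = 1.6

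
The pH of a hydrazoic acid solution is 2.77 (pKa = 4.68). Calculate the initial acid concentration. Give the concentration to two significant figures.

[H+] = 10^(-2.77) = 1.70 × 10^-3 M = x
Ka = 10^(−4.68) = 2.09 × 10^-5
Ka = x²/(C₀ − x) ⇒ C₀ = x + x²/Ka
C₀ = 1.70 × 10^-3 + (1.70 × 10^-3)²/(2.09 × 10^-5) = 1.40 × 10^-1 M

C₀ = 1.4 × 10^-1 M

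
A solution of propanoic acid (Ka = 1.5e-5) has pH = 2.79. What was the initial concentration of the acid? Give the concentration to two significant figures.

[H+] = 10^(-2.79) = 1.62 × 10^-3 M = x
Ka = x²/(C₀ − x) ⇒ C₀ = x + x²/Ka
C₀ = 1.62 × 10^-3 + (1.62 × 10^-3)²/(1.5 × 10^-5) = 1.77 × 10^-1 M

C₀ = 1.8 × 10^-1 M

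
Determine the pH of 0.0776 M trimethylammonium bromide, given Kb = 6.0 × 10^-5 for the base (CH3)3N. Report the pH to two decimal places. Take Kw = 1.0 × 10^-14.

(CH3)3NH+ is the conjugate acid of the weak base (CH3)3N.
Ka = Kw/Kb = 1.0×10^-14 / 6.0 × 10^-5 = 1.67 × 10^-10
Let x = [H+] at equilibrium. Ka = x²/(0.0776 − x).
Assume x ≪ 0.0776: x ≈ √(1.67 × 10^-10 × 0.0776) = 3.60 × 10^-6 M
(x/C₀ = 0.0046% < 5%, so the approximation holds.)
pH = −log(3.60 × 10^-6) = 5.44

pH = 5.44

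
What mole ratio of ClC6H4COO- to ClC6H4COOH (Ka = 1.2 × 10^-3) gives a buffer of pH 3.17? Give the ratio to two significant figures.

pKa = -log(1.2 × 10^-3) = 2.921
pH = pKa + log(r) ⇒ log(r) = 3.17 − 2.921 = +0.249
r = [ClC6H4COO-]/[ClC6H4COOH] = 10^(+0.249) = 1.77

ratio = 1.8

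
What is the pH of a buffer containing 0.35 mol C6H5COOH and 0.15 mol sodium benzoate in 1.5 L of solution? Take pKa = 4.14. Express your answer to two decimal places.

pH = 3.77

Henderson–Hasselbalch: pH = pKa + log([C6H5COO-]/[C6H5COOH]) = 4.14 + log(0.15/0.35)
pH = 4.14 + (-0.368) = 3.77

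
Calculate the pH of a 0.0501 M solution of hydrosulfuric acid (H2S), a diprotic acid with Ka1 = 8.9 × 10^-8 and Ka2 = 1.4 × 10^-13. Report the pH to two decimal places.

Ka1 ≫ Ka2, so treat the first dissociation as the only significant source of H+.
Ka1 = x²/(0.0501 − x) = 8.9 × 10^-8
x ≈ √(8.9 × 10^-8 × 0.0501) = 6.68 × 10^-5 M
pH = −log(6.68 × 10^-5) = 4.18

pH = 4.18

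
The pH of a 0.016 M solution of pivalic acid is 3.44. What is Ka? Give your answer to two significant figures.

Ka = 8.4 × 10^-6

[H+] = 10^(-3.44) = 3.63 × 10^-4 M
At equilibrium [HA] = 0.016 − 3.63 × 10^-4 = 1.56 × 10^-2 M
Ka = [H+][A-]/[HA] = (3.63 × 10^-4)² / 1.56 × 10^-2 = 8.4 × 10^-6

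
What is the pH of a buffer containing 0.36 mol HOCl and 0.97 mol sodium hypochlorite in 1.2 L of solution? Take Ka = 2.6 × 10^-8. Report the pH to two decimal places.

pH = 8.02

pKa = −log(2.6 × 10^-8) = 7.585
pH = pKa + log([A⁻]/[HA]) = 7.585 + log(0.97/0.36)
pH = 7.585 + (+0.430) = 8.02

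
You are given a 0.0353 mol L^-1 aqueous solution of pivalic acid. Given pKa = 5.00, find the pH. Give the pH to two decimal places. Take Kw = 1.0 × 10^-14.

(CH3)3CCOOH ⇌ (CH3)3CCOO- + H+
Ka = 10^(−5.00) = 1.00 × 10^-5
From the ICE table, Ka = x²/(0.0353 − x) = 1.00 × 10^-5.
Assume x ≪ 0.0353: x ≈ √(1.00 × 10^-5 × 0.0353) = 5.94 × 10^-4 M
(x/C₀ = 1.7% < 5%, so the approximation holds.)
pH = −log(5.94 × 10^-4) = 3.23

pH = 3.23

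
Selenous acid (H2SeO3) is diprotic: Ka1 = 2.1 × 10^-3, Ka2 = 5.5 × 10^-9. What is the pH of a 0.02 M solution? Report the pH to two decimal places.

Ka1 ≫ Ka2, so treat the first dissociation as the only significant source of H+.
Ka1 = x²/(0.02 − x) = 2.1 × 10^-3
Solving the quadratic: x = (−Ka1 + √(Ka1² + 4·Ka1·C₀))/2 = 5.52 × 10^-3 M
pH = −log(5.52 × 10^-3) = 2.26

pH = 2.26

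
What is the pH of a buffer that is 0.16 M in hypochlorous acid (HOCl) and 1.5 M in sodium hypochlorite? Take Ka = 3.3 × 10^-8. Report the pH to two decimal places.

pKa = −log(3.3 × 10^-8) = 7.481
pH = pKa + log([A⁻]/[HA]) = 7.481 + log(1.5/0.16)
pH = 7.481 + (+0.972) = 8.45

pH = 8.45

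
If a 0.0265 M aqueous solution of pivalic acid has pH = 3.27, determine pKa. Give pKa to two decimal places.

pKa = 4.95

[H+] = 10^(-3.27) = 5.37 × 10^-4 M
At equilibrium [HA] = 0.0265 − 5.37 × 10^-4 = 2.60 × 10^-2 M
Ka = [H+][A-]/[HA] = (5.37 × 10^-4)² / 2.60 × 10^-2 = 1.11 × 10^-5
pKa = -log(1.11 × 10^-5) = 4.95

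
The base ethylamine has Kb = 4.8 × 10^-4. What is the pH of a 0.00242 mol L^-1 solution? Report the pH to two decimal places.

pH = 10.94

C2H5NH2 + H2O ⇌ C2H5NH3+ + OH-
From the ICE table, Kb = x²/(0.00242 − x) = 4.8 × 10^-4.
The 5% rule fails; solving x² + Kb·x − Kb·C₀ = 0 exactly:
x = (−Kb + √(Kb² + 4·Kb·C₀))/2 = 8.64 × 10^-4 M
pOH = 3.06, so pH = 14.00 − pOH = 10.94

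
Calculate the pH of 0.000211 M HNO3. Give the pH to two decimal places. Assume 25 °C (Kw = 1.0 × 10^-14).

HNO3 is a strong acid and dissociates completely, so [H+] = 0.000211 M.
pH = -log(0.000211) = 3.68

pH = 3.68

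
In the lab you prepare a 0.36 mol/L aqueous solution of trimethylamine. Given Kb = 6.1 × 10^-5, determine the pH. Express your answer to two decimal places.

(CH3)3N + H2O ⇌ (CH3)3NH+ + OH-
Let x = [OH-] at equilibrium. Kb = x²/(0.36 − x).
Neglecting x in the denominator: x = √(6.1 × 10^-5 × 0.36) = 4.69 × 10^-3 M
Check: 1.3% ionized — well under 5%, approximation valid.
pOH = −log(4.69 × 10^-3) = 2.33; pH = 14.00 − 2.33 = 11.67

pH = 11.67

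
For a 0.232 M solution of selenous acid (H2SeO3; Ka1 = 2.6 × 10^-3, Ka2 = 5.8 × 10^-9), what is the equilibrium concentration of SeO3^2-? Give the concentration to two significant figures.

First ionization gives [H+] ≈ [HSeO3-] = 2.33 × 10^-2 M.
Second step: Ka2 = [H+][SeO3^2-]/[HSeO3-] ≈ [SeO3^2-] (since [H+] ≈ [HSeO3-]).
So [SeO3^2-] ≈ Ka2.

5.8 × 10^-9 M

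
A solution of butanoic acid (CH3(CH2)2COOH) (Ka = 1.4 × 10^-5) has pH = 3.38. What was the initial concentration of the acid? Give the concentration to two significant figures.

[H+] = 10^(-3.38) = 4.17 × 10^-4 M = x
Ka = x²/(C₀ − x) ⇒ C₀ = x + x²/Ka
C₀ = 4.17 × 10^-4 + (4.17 × 10^-4)²/(1.4 × 10^-5) = 1.28 × 10^-2 M

C₀ = 1.3 × 10^-2 M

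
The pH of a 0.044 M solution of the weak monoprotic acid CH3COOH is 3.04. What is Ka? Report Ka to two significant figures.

[H+] = 10^(-3.04) = 9.12 × 10^-4 M
At equilibrium [HA] = 0.044 − 9.12 × 10^-4 = 4.31 × 10^-2 M
Ka = [H+][A-]/[HA] = (9.12 × 10^-4)² / 4.31 × 10^-2 = 1.9 × 10^-5

Ka = 1.9 × 10^-5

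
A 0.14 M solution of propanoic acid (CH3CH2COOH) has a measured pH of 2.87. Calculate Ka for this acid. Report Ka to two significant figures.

[H+] = 10^(-2.87) = 1.35 × 10^-3 M
At equilibrium [HA] = 0.14 − 1.35 × 10^-3 = 1.39 × 10^-1 M
Ka = [H+][A-]/[HA] = (1.35 × 10^-3)² / 1.39 × 10^-1 = 1.3 × 10^-5

Ka = 1.3 × 10^-5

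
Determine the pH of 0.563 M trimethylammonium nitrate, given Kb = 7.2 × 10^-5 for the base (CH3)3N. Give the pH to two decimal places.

(CH3)3NH+ is the conjugate acid of the weak base (CH3)3N.
Ka = Kw/Kb = 1.0×10^-14 / 7.2 × 10^-5 = 1.39 × 10^-10
From the ICE table, Ka = [H+]²/(0.563 − [H+]) = 1.39 × 10^-10.
Since Ka ≪ C₀, [H+] ≈ √(Ka·C₀) = 8.85 × 10^-6 M.
([H+]/C₀ = 0.0016% < 5%, so the approximation holds.)
pH = −log(8.85 × 10^-6) = 5.05

pH = 5.05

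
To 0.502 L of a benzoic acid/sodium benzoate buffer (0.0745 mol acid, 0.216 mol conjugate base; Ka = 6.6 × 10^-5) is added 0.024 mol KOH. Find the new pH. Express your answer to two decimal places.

OH- converts C6H5COOH to C6H5COO-: C6H5COOH → 0.0505 mol, C6H5COO- → 0.24 mol.
pKa = −log(6.6 × 10^-5) = 4.180
pH = pKa + log([A⁻]/[HA]) = 4.180 + log(0.24/0.0505) = 4.180 +0.677

pH = 4.86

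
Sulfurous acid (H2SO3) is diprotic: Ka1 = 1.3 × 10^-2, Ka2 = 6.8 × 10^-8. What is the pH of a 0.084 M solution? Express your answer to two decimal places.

Ka1 ≫ Ka2, so treat the first dissociation as the only significant source of H+.
Ka1 = x²/(0.084 − x) = 1.3 × 10^-2
Solving the quadratic: x = (−Ka1 + √(Ka1² + 4·Ka1·C₀))/2 = 2.72 × 10^-2 M
pH = −log(2.72 × 10^-2) = 1.57

pH = 1.57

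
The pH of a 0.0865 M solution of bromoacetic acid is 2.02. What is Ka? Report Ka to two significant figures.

[H+] = 10^(-2.02) = 9.55 × 10^-3 M
At equilibrium [HA] = 0.0865 − 9.55 × 10^-3 = 7.69 × 10^-2 M
Ka = [H+][A-]/[HA] = (9.55 × 10^-3)² / 7.69 × 10^-2 = 1.2 × 10^-3

Ka = 1.2 × 10^-3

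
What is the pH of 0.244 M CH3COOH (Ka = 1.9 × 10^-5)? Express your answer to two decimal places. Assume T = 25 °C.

pH = 2.67

CH3COOH ⇌ CH3COO- + H+
From the ICE table, Ka = [H+]²/(0.244 − [H+]) = 1.9 × 10^-5.
Assume [H+] ≪ 0.244: [H+] ≈ √(1.9 × 10^-5 × 0.244) = 2.15 × 10^-3 M
([H+]/C₀ = 0.88% < 5%, so the approximation holds.)
pH = −log(2.15 × 10^-3) = 2.67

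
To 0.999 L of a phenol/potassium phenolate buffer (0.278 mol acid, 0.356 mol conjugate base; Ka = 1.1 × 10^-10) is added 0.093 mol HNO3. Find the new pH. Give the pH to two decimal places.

After neutralization: n(C6H5OH) = 0.371 mol, n(C6H5O-) = 0.263 mol.
pKa = −log(1.1 × 10^-10) = 9.959
Henderson–Hasselbalch with mole ratio 0.263/0.371: pH = 9.959 + (-0.149)

pH = 9.81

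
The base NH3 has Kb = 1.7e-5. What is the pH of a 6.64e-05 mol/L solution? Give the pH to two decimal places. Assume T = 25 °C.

NH3 + H2O ⇌ NH4+ + OH-
Kb = [OH-]²/(6.64e-05 − [OH-]) = 1.7 × 10^-5
Here C₀/Kb ≈ 3.91, so the small-[OH-] approximation fails. Use the quadratic:
[OH-] = (−Kb + √(Kb² + 4·Kb·C₀))/2 = 2.62 × 10^-5 M
pOH = −log(2.62 × 10^-5) = 4.58; pH = 14.00 − 4.58 = 9.42

pH = 9.42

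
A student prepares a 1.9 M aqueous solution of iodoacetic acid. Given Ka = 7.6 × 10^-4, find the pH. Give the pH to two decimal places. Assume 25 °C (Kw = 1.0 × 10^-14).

pH = 1.42

ICH2COOH ⇌ ICH2COO- + H+
Ka = x²/(1.9 − x) = 7.6 × 10^-4
Since Ka ≪ C₀, x ≈ √(Ka·C₀) = 3.80 × 10^-2 M.
(x/C₀ = 2% < 5%, so the approximation holds.)
pH = −log(3.80 × 10^-2) = 1.42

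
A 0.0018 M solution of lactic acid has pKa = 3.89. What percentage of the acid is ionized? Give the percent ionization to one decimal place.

CH3CH(OH)COOH ⇌ CH3CH(OH)COO- + H+; let x = [H+] at equilibrium.
Ka = 10^(−3.89) = 1.29 × 10^-4
Ka = x²/(C₀ − x); solving the quadratic gives x = 4.22 × 10^-4 M.
% ionization = x/C₀ × 100% = 4.22 × 10^-4/0.0018 × 100% = 23.4%

23.4%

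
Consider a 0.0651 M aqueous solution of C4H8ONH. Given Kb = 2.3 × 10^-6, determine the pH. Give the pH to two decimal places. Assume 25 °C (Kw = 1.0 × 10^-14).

pH = 10.59

C4H8ONH + H2O ⇌ C4H8ONH2+ + OH-
Let x = [OH-] at equilibrium. Kb = x²/(0.0651 − x).
Since Kb ≪ C₀, x ≈ √(Kb·C₀) = 3.87 × 10^-4 M.
(x/C₀ = 0.59% < 5%, so the approximation holds.)
pOH = 3.41, so pH = 14.00 − pOH = 10.59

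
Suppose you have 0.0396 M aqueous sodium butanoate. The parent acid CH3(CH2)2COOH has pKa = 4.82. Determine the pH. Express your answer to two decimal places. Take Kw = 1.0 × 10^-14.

pH = 8.71

CH3(CH2)2COO- is the conjugate base of the weak acid CH3(CH2)2COOH.
Ka = 10^(−4.82) = 1.51 × 10^-5
Kb = Kw/Ka = 1.0×10^-14 / 1.51 × 10^-5 = 6.62 × 10^-10
From the ICE table, Kb = [OH-]²/(0.0396 − [OH-]) = 6.62 × 10^-10.
Since Kb ≪ C₀, [OH-] ≈ √(Kb·C₀) = 5.12 × 10^-6 M.
([OH-]/C₀ = 0.013% < 5%, so the approximation holds.)
pOH = 5.29, so pH = 14.00 − pOH = 8.71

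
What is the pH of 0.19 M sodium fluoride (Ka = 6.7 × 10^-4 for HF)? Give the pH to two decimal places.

F- is the conjugate base of the weak acid HF.
Kb = Kw/Ka = 1.0×10^-14 / 6.7 × 10^-4 = 1.49 × 10^-11
Kb = x²/(0.19 − x) = 1.49 × 10^-11
Since Kb ≪ C₀, x ≈ √(Kb·C₀) = 1.68 × 10^-6 M.
pOH = −log(1.68 × 10^-6) = 5.77; pH = 14.00 − 5.77 = 8.23

pH = 8.23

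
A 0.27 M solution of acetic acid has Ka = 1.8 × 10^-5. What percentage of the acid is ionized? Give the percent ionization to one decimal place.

CH3COOH ⇌ CH3COO- + H+; let x = [H+] at equilibrium.
x ≈ √(Ka·C₀) = √(1.8 × 10^-5 × 0.27) = 2.20 × 10^-3 M
% ionization = x/C₀ × 100% = 2.20 × 10^-3/0.27 × 100% = 0.8%

0.8%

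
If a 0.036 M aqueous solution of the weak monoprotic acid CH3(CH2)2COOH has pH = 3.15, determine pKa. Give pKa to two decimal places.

[H+] = 10^(-3.15) = 7.08 × 10^-4 M
At equilibrium [HA] = 0.036 − 7.08 × 10^-4 = 3.53 × 10^-2 M
Ka = [H+][A-]/[HA] = (7.08 × 10^-4)² / 3.53 × 10^-2 = 1.42 × 10^-5
pKa = -log(1.42 × 10^-5) = 4.85

pKa = 4.85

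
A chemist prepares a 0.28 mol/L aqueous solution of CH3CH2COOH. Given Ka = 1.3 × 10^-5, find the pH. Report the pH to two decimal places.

pH = 2.72

CH3CH2COOH ⇌ CH3CH2COO- + H+
From the ICE table, Ka = x²/(0.28 − x) = 1.3 × 10^-5.
Since Ka ≪ C₀, x ≈ √(Ka·C₀) = 1.91 × 10^-3 M.
(x/C₀ = 0.68% < 5%, so the approximation holds.)
pH = −log[H+] = −log(1.91 × 10^-3) = 2.72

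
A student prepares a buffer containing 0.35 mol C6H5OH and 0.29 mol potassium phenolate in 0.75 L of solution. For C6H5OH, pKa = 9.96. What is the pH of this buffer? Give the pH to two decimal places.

pH = 9.88

Using pH = pKa + log([base]/[acid]) with [base]/[acid] = 0.29/0.35:
pH = 9.96 + (-0.082) = 9.88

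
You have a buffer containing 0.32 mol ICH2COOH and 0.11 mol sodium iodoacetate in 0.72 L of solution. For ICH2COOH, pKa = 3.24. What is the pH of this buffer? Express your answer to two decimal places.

pH = 2.78

Using pH = pKa + log([base]/[acid]) with [base]/[acid] = 0.11/0.32:
pH = 3.24 + (-0.464) = 2.78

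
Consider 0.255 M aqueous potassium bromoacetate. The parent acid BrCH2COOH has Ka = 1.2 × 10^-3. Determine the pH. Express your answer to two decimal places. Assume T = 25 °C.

pH = 8.16

BrCH2COO- is the conjugate base of the weak acid BrCH2COOH.
Kb = Kw/Ka = 1.0×10^-14 / 1.2 × 10^-3 = 8.33 × 10^-12
From the ICE table, Kb = [OH-]²/(0.255 − [OH-]) = 8.33 × 10^-12.
Assume [OH-] ≪ 0.255: [OH-] ≈ √(8.33 × 10^-12 × 0.255) = 1.46 × 10^-6 M
([OH-]/C₀ = 0.00057% < 5%, so the approximation holds.)
pOH = −log(1.46 × 10^-6) = 5.84; pH = 14.00 − 5.84 = 8.16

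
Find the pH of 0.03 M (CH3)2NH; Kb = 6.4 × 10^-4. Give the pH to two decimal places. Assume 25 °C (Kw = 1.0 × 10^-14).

pH = 11.61

(CH3)2NH + H2O ⇌ (CH3)2NH2+ + OH-
Let x = [OH-] at equilibrium. Kb = x²/(0.03 − x).
The 5% rule fails; solving x² + Kb·x − Kb·C₀ = 0 exactly:
x = (−Kb + √(Kb² + 4·Kb·C₀))/2 = 4.07 × 10^-3 M
pOH = −log(4.07 × 10^-3) = 2.39; pH = 14.00 − 2.39 = 11.61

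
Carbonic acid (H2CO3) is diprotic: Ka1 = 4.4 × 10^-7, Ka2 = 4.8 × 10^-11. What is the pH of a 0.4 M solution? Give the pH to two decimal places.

Ka1 ≫ Ka2, so treat the first dissociation as the only significant source of H+.
Ka1 = x²/(0.4 − x) = 4.4 × 10^-7
x ≈ √(4.4 × 10^-7 × 0.4) = 4.20 × 10^-4 M
pH = −log(4.20 × 10^-4) = 3.38

pH = 3.38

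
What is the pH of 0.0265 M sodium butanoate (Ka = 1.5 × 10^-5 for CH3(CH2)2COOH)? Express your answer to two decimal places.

CH3(CH2)2COO- is the conjugate base of the weak acid CH3(CH2)2COOH.
Kb = Kw/Ka = 1.0×10^-14 / 1.5 × 10^-5 = 6.67 × 10^-10
From the ICE table, Kb = x²/(0.0265 − x) = 6.67 × 10^-10.
Assume x ≪ 0.0265: x ≈ √(6.67 × 10^-10 × 0.0265) = 4.20 × 10^-6 M
(x/C₀ = 0.016% < 5%, so the approximation holds.)
pOH = −log(4.20 × 10^-6) = 5.38; pH = 14.00 − 5.38 = 8.62

pH = 8.62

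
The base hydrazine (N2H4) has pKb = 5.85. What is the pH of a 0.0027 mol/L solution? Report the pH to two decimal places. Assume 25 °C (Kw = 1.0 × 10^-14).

N2H4 + H2O ⇌ N2H5+ + OH-
Kb = 10^(−5.85) = 1.41 × 10^-6
Kb = [OH-]²/(0.0027 − [OH-]) = 1.41 × 10^-6
Neglecting [OH-] in the denominator: [OH-] = √(1.41 × 10^-6 × 0.0027) = 6.17 × 10^-5 M
Check: 2.3% ionized — well under 5%, approximation valid.
pOH = 4.21, so pH = 14.00 − pOH = 9.79

pH = 9.79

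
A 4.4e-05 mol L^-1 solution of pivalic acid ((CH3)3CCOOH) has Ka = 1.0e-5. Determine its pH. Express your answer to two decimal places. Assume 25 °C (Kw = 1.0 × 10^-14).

pH = 4.78

(CH3)3CCOOH ⇌ (CH3)3CCOO- + H+
Ka = x²/(4.4e-05 − x) = 1.0 × 10^-5
Here C₀/Ka ≈ 4.4, so the small-x approximation fails. Use the quadratic:
x = (−Ka + √(Ka² + 4·Ka·C₀))/2 = 1.66 × 10^-5 M
pH = −log[H+] = −log(1.66 × 10^-5) = 4.78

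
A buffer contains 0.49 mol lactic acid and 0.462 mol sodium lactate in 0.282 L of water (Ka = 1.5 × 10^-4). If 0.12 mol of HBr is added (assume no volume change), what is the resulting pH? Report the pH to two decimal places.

After neutralization: n(CH3CH(OH)COOH) = 0.61 mol, n(CH3CH(OH)COO-) = 0.342 mol.
pKa = −log(1.5 × 10^-4) = 3.824
pH = pKa + log([A⁻]/[HA]) = 3.824 + log(0.342/0.61) = 3.824 -0.251

pH = 3.57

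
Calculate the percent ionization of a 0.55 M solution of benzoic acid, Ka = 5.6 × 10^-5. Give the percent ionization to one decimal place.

C6H5COOH ⇌ C6H5COO- + H+; let x = [H+] at equilibrium.
x ≈ √(Ka·C₀) = √(5.6 × 10^-5 × 0.55) = 5.55 × 10^-3 M
Fraction ionized = 5.55 × 10^-3 / 0.55 = 0.0101 → 1.0%

1.0%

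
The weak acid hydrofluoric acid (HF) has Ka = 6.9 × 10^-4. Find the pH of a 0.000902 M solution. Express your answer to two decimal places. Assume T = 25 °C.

HF ⇌ F- + H+
From the ICE table, Ka = x²/(0.000902 − x) = 6.9 × 10^-4.
The 5% rule fails; solving x² + Ka·x − Ka·C₀ = 0 exactly:
x = [−0.00069 + √(0.00069² + 2.49e-06)]/2 = 5.16 × 10^-4 M
pH = −log(5.16 × 10^-4) = 3.29

pH = 3.29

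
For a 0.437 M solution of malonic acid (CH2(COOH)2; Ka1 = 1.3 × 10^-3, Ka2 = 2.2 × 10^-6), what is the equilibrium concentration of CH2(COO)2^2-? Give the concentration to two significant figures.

First ionization gives [H+] ≈ [CH2(COOH)COO-] = 2.32 × 10^-2 M.
Second step: Ka2 = [H+][CH2(COO)2^2-]/[CH2(COOH)COO-] ≈ [CH2(COO)2^2-] (since [H+] ≈ [CH2(COOH)COO-]).
So [CH2(COO)2^2-] ≈ Ka2.

2.2 × 10^-6 M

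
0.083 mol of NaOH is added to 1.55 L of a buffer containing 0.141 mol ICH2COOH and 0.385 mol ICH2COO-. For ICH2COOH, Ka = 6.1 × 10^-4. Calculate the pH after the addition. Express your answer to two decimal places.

pH = 4.12

After neutralization: n(ICH2COOH) = 0.058 mol, n(ICH2COO-) = 0.468 mol.
pKa = −log(6.1 × 10^-4) = 3.215
pH = pKa + log([A⁻]/[HA]) = 3.215 + log(0.468/0.058) = 3.215 +0.907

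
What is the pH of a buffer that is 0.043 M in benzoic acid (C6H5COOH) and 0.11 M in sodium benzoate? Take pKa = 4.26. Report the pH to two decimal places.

pH = pKa + log([A⁻]/[HA]) = 4.26 + log(0.11/0.043)
pH = 4.26 + (+0.408) = 4.67

pH = 4.67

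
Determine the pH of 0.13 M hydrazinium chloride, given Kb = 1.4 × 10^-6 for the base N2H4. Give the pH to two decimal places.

pH = 4.52

N2H5+ is the conjugate acid of the weak base N2H4.
Ka = Kw/Kb = 1.0×10^-14 / 1.4 × 10^-6 = 7.14 × 10^-9
From the ICE table, Ka = [H+]²/(0.13 − [H+]) = 7.14 × 10^-9.
Neglecting [H+] in the denominator: [H+] = √(7.14 × 10^-9 × 0.13) = 3.05 × 10^-5 M
pH = −log[H+] = −log(3.05 × 10^-5) = 4.52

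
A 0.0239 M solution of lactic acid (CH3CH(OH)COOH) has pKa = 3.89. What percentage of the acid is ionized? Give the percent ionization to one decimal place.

7.1%

CH3CH(OH)COOH ⇌ CH3CH(OH)COO- + H+; let x = [H+] at equilibrium.
Ka = 10^(−3.89) = 1.29 × 10^-4
Ka = x²/(C₀ − x); solving the quadratic gives x = 1.69 × 10^-3 M.
% ionization = x/C₀ × 100% = 1.69 × 10^-3/0.0239 × 100% = 7.1%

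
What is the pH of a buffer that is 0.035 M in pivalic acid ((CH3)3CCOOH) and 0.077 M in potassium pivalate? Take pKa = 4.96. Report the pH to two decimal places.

Henderson–Hasselbalch: pH = pKa + log([(CH3)3CCOO-]/[(CH3)3CCOOH]) = 4.96 + log(0.077/0.035)
pH = 4.96 + (+0.342) = 5.30

pH = 5.30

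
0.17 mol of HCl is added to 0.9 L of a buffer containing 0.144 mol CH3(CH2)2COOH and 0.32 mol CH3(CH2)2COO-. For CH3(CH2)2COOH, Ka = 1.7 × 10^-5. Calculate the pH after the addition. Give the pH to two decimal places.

pH = 4.45

After neutralization: n(CH3(CH2)2COOH) = 0.314 mol, n(CH3(CH2)2COO-) = 0.15 mol.
pKa = −log(1.7 × 10^-5) = 4.770
Henderson–Hasselbalch with mole ratio 0.15/0.314: pH = 4.770 + (-0.321)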